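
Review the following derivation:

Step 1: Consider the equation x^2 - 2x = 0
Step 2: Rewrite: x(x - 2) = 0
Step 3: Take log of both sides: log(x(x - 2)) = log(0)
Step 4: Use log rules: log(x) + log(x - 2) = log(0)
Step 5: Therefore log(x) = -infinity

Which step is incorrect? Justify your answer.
Step 3: Take log of both sides: log(x(x - 2)) = log(0)

Step 3 takes the logarithm of both sides, resulting in log(0) on the right side. The logarithm is only defined for positive numbers; log(0) is undefined (approaches negative infinity). This operation is invalid.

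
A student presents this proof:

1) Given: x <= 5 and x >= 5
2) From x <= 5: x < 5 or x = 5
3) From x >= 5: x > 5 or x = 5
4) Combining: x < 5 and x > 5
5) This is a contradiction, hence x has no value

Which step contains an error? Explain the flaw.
Step 4: Combining: x < 5 and x > 5

Step 4 incorrectly combines the conditions. From x <= 5 and x >= 5, the intersection is x = 5. The error treats the 'or' cases as 'and' requirements. The correct conclusion is that x = 5 is the unique solution, not that no solution exists.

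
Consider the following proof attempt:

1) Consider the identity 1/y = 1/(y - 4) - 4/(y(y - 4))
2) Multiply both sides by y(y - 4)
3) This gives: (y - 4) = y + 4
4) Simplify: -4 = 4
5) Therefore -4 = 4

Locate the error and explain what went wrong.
Step 3: This gives: (y - 4) = y + 4

Step 3 makes a sign error when clearing denominators. Multiplying -4/(y(y - 4)) by y(y - 4) gives -4, not +4. The correct result is (y - 4) = y - 4, which is trivially true, not (y - 4) = y + 4. (Step 1 is a valid identity: 1/(y - 4) - 4/(y(y - 4)) = (y - 4)/(y(y - 4)) = 1/y.)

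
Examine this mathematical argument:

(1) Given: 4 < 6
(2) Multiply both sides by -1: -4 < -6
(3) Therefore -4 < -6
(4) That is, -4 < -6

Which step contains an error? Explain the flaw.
Step 2: Multiply both sides by -1: -4 < -6

Step 2 multiplies both sides by -1 but fails to reverse the inequality sign. When multiplying (or dividing) an inequality by a negative number, the direction must be reversed. Since 4 < 6, we should get -4 > -6, i.e., -4 > -6.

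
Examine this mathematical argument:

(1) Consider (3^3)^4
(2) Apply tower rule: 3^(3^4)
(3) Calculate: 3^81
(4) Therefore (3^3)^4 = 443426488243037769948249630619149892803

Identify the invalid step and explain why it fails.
Step 2: Apply tower rule: 3^(3^4)

Step 2 incorrectly states that (a^b)^c = a^(b^c). The correct rule is (a^b)^c = a^(b×c). The actual value is (3^3)^4 = 3^12 = 531441, not 3^81 = 443426488243037769948249630619149892803.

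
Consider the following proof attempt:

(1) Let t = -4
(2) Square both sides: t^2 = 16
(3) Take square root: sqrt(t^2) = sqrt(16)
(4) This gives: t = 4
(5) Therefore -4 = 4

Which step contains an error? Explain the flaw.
Step 4: This gives: t = 4

Step 4 incorrectly states that sqrt(t^2) = t. The correct identity is sqrt(t^2) = |t|. Since t = -4 < 0, we have sqrt(t^2) = |-4| = 4, not t = -4.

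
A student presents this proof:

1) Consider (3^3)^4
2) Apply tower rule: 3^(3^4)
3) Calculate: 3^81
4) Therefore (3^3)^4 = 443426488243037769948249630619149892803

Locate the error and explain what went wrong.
Step 2: Apply tower rule: 3^(3^4)

Step 2 incorrectly states that (a^b)^c = a^(b^c). The correct rule is (a^b)^c = a^(b×c). The actual value is (3^3)^4 = 3^12 = 531441, not 3^81 = 443426488243037769948249630619149892803.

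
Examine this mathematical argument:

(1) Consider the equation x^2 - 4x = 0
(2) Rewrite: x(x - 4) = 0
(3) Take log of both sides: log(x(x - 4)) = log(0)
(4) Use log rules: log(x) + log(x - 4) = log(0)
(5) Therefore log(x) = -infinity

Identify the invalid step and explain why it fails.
Step 3: Take log of both sides: log(x(x - 4)) = log(0)

Step 3 takes the logarithm of both sides, resulting in log(0) on the right side. The logarithm is only defined for positive numbers; log(0) is undefined (approaches negative infinity). This operation is invalid.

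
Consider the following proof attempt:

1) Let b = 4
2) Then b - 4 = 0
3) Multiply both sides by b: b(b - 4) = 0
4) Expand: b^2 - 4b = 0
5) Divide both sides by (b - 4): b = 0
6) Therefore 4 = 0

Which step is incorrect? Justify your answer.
Step 5: Divide both sides by (b - 4): b = 0

Step 5 divides both sides by (b - 4). However, since b = 4, we have (b - 4) = 0. Division by zero is undefined, making this step invalid.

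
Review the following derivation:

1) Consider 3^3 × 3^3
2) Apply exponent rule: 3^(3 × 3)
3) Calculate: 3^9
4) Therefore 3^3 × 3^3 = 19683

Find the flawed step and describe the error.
Step 2: Apply exponent rule: 3^(3 × 3)

Step 2 incorrectly states that a^b × a^c = a^(b×c). The correct rule is a^b × a^c = a^(b+c). The actual value is 3^3 × 3^3 = 3^6 = 729, not 3^9 = 19683.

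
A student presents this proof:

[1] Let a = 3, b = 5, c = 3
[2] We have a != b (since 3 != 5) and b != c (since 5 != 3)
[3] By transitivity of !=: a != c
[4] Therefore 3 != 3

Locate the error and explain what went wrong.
Step 3: By transitivity of !=: a != c

Step 3 incorrectly applies transitivity to the '!=' relation. Transitivity states: if a R b and b R c, then a R c. However, '!=' is not transitive. Counterexample: 3 != 5 and 5 != 3, but 3 = 3 (both equal 3). Transitivity holds for relations like <, <=, =, but not for !=.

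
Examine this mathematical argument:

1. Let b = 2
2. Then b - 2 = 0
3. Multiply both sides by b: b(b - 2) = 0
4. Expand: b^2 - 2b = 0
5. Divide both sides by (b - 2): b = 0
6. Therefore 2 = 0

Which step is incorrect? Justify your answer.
Step 5: Divide both sides by (b - 2): b = 0

Step 5 divides both sides by (b - 2). However, since b = 2, we have (b - 2) = 0. Division by zero is undefined, making this step invalid.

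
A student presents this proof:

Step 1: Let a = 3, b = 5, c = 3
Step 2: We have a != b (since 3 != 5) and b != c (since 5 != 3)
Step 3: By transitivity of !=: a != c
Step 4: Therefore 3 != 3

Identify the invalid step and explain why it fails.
Step 3: By transitivity of !=: a != c

Step 3 incorrectly applies transitivity to the '!=' relation. Transitivity states: if a R b and b R c, then a R c. However, '!=' is not transitive. Counterexample: 3 != 5 and 5 != 3, but 3 = 3 (both equal 3). Transitivity holds for relations like <, <=, =, but not for !=.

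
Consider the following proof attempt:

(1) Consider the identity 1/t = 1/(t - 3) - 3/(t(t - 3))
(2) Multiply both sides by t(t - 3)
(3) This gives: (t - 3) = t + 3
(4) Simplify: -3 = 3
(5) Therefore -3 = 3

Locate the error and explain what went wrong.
Step 3: This gives: (t - 3) = t + 3

Step 3 makes a sign error when clearing denominators. Multiplying -3/(t(t - 3)) by t(t - 3) gives -3, not +3. The correct result is (t - 3) = t - 3, which is trivially true, not (t - 3) = t + 3. (Step 1 is a valid identity: 1/(t - 3) - 3/(t(t - 3)) = (t - 3)/(t(t - 3)) = 1/t.)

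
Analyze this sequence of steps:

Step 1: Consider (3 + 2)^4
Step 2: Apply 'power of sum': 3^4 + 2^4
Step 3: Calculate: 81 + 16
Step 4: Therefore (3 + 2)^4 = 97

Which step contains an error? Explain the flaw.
Step 2: Apply 'power of sum': 3^4 + 2^4

Step 2 incorrectly applies a non-existent rule '(a+b)^n = a^n + b^n'. This is false in general. The correct expansion uses the binomial theorem. The actual value is (3 + 2)^4 = 5^4 = 625, not 97.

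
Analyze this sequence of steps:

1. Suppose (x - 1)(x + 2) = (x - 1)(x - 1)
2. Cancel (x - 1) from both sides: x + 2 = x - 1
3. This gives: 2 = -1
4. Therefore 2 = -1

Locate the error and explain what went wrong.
Step 2: Cancel (x - 1) from both sides: x + 2 = x - 1

Step 2 cancels (x - 1) from both sides. This is only valid if (x - 1) ≠ 0, i.e., x ≠ 1. When x = 1, both sides equal zero regardless of the other factors. The correct approach requires considering x = 1 as a separate case.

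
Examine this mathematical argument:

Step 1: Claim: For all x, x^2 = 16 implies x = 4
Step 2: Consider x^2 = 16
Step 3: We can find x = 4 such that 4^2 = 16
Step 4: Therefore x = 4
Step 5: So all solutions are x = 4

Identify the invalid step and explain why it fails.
Step 4: Therefore x = 4

Step 4 incorrectly concludes that x = 4 is the only solution. The proof shows that x = 4 is A solution (existence), but does not show it is the ONLY solution (uniqueness). In fact, x = -4 is also a solution since (-4)^2 = 16. Finding one solution doesn't prove there are no others.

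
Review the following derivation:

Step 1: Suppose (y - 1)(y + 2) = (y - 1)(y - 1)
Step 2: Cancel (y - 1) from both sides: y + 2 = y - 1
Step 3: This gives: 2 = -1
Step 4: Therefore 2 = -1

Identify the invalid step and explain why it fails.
Step 2: Cancel (y - 1) from both sides: y + 2 = y - 1

Step 2 cancels (y - 1) from both sides. This is only valid if (y - 1) ≠ 0, i.e., y ≠ 1. When y = 1, both sides equal zero regardless of the other factors. The correct approach requires considering y = 1 as a separate case.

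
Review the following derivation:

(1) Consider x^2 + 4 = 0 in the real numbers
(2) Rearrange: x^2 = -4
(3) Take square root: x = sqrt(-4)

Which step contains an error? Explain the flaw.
Step 3: Take square root: x = sqrt(-4)

Step 3 takes the square root of -4, which is negative. In the real number system, the square root of a negative number is undefined. The equation x^2 + 4 = 0 has no real solutions. Square roots of negative numbers only exist in the complex numbers.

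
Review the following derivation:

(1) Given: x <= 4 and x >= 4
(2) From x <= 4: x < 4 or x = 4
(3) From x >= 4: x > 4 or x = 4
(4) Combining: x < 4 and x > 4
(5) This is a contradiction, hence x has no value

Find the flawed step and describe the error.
Step 4: Combining: x < 4 and x > 4

Step 4 incorrectly combines the conditions. From x <= 4 and x >= 4, the intersection is x = 4. The error treats the 'or' cases as 'and' requirements. The correct conclusion is that x = 4 is the unique solution, not that no solution exists.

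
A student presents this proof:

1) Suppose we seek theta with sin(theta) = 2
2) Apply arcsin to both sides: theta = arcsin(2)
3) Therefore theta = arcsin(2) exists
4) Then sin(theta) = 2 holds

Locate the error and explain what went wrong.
Step 2: Apply arcsin to both sides: theta = arcsin(2)

Step 2 applies arcsin to 2. However, arcsin(x) is only defined for x in [-1, 1] because sin(theta) can only produce values in that range. Since |2| > 1, arcsin(2) is undefined. There is no angle whose sine equals 2.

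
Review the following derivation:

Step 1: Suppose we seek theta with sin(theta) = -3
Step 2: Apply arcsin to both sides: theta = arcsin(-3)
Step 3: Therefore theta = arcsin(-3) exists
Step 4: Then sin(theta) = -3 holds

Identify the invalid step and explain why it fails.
Step 2: Apply arcsin to both sides: theta = arcsin(-3)

Step 2 applies arcsin to -3. However, arcsin(x) is only defined for x in [-1, 1] because sin(theta) can only produce values in that range. Since |-3| > 1, arcsin(-3) is undefined. There is no angle whose sine equals -3.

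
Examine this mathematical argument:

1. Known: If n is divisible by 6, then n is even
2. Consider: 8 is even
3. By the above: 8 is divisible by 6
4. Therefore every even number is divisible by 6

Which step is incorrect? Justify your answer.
Step 3: By the above: 8 is divisible by 6

Step 3 commits the fallacy of affirming the consequent. The known fact 'divisible by 6 → even' does NOT imply 'even → divisible by 6'. That would be the converse, which is false. For example, 8 is even but 8 ÷ 6 = 1.33, which is not an integer.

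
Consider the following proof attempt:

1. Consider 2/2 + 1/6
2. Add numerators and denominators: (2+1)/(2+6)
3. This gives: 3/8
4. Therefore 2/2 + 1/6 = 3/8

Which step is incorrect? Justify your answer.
Step 2: Add numerators and denominators: (2+1)/(2+6)

Step 2 incorrectly adds fractions by separately adding numerators and denominators. This is wrong. The correct method requires a common denominator: 2/2 + 1/6 = (2×6 + 1×2)/(2×6) = 14/12 = 7/6. The method used gives 3/8, which is different.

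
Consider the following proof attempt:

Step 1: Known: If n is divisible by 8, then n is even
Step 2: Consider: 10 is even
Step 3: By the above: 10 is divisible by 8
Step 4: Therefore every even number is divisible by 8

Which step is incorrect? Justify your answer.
Step 3: By the above: 10 is divisible by 8

Step 3 commits the fallacy of affirming the consequent. The known fact 'divisible by 8 → even' does NOT imply 'even → divisible by 8'. That would be the converse, which is false. For example, 10 is even but 10 ÷ 8 = 1.25, which is not an integer.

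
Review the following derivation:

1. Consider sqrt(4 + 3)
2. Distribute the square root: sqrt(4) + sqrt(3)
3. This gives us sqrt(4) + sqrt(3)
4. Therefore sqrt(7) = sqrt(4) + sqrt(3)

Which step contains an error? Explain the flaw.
Step 2: Distribute the square root: sqrt(4) + sqrt(3)

Step 2 incorrectly 'distributes' the square root over addition. The square root function does not distribute: sqrt(a + b) ≠ sqrt(a) + sqrt(b). In fact, sqrt(4 + 3) = sqrt(7) ≈ 2.6458, while sqrt(4) + sqrt(3) ≈ 3.7321.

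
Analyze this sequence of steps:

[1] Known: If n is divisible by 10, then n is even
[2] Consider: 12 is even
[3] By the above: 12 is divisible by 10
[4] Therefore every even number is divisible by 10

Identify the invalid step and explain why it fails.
Step 3: By the above: 12 is divisible by 10

Step 3 commits the fallacy of affirming the consequent. The known fact 'divisible by 10 → even' does NOT imply 'even → divisible by 10'. That would be the converse, which is false. For example, 12 is even but 12 ÷ 10 = 1.20, which is not an integer.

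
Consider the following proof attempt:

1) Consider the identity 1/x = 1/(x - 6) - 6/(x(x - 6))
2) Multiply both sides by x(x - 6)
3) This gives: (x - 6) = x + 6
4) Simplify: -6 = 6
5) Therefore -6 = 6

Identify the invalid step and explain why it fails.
Step 3: This gives: (x - 6) = x + 6

Step 3 makes a sign error when clearing denominators. Multiplying -6/(x(x - 6)) by x(x - 6) gives -6, not +6. The correct result is (x - 6) = x - 6, which is trivially true, not (x - 6) = x + 6. (Step 1 is a valid identity: 1/(x - 6) - 6/(x(x - 6)) = (x - 6)/(x(x - 6)) = 1/x.)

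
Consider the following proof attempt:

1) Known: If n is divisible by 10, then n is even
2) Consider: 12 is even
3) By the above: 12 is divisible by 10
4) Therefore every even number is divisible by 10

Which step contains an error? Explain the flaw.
Step 3: By the above: 12 is divisible by 10

Step 3 commits the fallacy of affirming the consequent. The known fact 'divisible by 10 → even' does NOT imply 'even → divisible by 10'. That would be the converse, which is false. For example, 12 is even but 12 ÷ 10 = 1.20, which is not an integer.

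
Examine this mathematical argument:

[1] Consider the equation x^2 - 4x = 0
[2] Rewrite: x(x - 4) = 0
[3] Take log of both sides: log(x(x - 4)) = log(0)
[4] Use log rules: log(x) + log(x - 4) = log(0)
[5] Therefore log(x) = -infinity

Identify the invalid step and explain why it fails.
Step 3: Take log of both sides: log(x(x - 4)) = log(0)

Step 3 takes the logarithm of both sides, resulting in log(0) on the right side. The logarithm is only defined for positive numbers; log(0) is undefined (approaches negative infinity). This operation is invalid.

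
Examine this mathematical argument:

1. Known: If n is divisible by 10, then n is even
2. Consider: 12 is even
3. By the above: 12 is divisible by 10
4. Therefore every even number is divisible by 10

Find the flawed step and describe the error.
Step 3: By the above: 12 is divisible by 10

Step 3 commits the fallacy of affirming the consequent. The known fact 'divisible by 10 → even' does NOT imply 'even → divisible by 10'. That would be the converse, which is false. For example, 12 is even but 12 ÷ 10 = 1.20, which is not an integer.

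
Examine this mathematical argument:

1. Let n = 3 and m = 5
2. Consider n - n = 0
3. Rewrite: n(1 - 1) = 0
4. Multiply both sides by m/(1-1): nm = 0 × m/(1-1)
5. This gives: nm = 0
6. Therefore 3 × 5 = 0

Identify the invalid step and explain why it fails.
Step 4: Multiply both sides by m/(1-1): nm = 0 × m/(1-1)

Step 4 multiplies both sides by m/(1-1). However, 1-1 = 0, so this is multiplication by m/0, which is undefined. We cannot multiply by an undefined expression.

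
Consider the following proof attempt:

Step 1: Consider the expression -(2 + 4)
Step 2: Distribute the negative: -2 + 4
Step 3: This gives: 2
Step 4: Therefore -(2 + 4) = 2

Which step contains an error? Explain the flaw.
Step 2: Distribute the negative: -2 + 4

Step 2 incorrectly distributes the negative sign. The correct distribution is -(2 + 4) = -2 - 4 = -6. The negative must be applied to both terms, not just the first. The error treats -(2 + 4) as -2 + 4, which equals 2 instead of -6.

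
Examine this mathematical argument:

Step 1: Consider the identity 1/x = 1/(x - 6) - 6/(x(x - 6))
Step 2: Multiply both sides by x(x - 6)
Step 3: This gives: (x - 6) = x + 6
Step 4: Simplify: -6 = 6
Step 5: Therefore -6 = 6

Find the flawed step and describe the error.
Step 3: This gives: (x - 6) = x + 6

Step 3 makes a sign error when clearing denominators. Multiplying -6/(x(x - 6)) by x(x - 6) gives -6, not +6. The correct result is (x - 6) = x - 6, which is trivially true, not (x - 6) = x + 6. (Step 1 is a valid identity: 1/(x - 6) - 6/(x(x - 6)) = (x - 6)/(x(x - 6)) = 1/x.)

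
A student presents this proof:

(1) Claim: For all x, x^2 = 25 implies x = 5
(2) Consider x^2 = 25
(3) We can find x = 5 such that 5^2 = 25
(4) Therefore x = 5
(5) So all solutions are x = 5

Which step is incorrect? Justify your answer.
Step 4: Therefore x = 5

Step 4 incorrectly concludes that x = 5 is the only solution. The proof shows that x = 5 is A solution (existence), but does not show it is the ONLY solution (uniqueness). In fact, x = -5 is also a solution since (-5)^2 = 25. Finding one solution doesn't prove there are no others.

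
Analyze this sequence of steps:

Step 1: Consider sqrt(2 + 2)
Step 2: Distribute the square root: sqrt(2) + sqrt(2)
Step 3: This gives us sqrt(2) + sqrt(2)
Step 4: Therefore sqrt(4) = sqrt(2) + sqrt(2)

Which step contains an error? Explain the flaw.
Step 2: Distribute the square root: sqrt(2) + sqrt(2)

Step 2 incorrectly 'distributes' the square root over addition. The square root function does not distribute: sqrt(a + b) ≠ sqrt(a) + sqrt(b). In fact, sqrt(2 + 2) = sqrt(4) ≈ 2.0000, while sqrt(2) + sqrt(2) ≈ 2.8284.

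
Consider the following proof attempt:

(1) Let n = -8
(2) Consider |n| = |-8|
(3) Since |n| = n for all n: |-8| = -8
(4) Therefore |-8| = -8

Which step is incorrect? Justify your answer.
Step 3: Since |n| = n for all n: |-8| = -8

Step 3 incorrectly states that |n| = n for all n. The correct definition is |n| = n when n >= 0, and |n| = -n when n < 0. Since -8 < 0, we have |-8| = -(-8) = 8, not -8.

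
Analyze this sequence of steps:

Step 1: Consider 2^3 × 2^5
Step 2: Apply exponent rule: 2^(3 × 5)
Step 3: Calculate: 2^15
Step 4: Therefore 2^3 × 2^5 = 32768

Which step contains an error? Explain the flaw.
Step 2: Apply exponent rule: 2^(3 × 5)

Step 2 incorrectly states that a^b × a^c = a^(b×c). The correct rule is a^b × a^c = a^(b+c). The actual value is 2^3 × 2^5 = 2^8 = 256, not 2^15 = 32768.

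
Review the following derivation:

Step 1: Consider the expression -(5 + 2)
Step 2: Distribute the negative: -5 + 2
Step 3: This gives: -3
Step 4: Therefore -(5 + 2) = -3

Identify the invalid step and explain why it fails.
Step 2: Distribute the negative: -5 + 2

Step 2 incorrectly distributes the negative sign. The correct distribution is -(5 + 2) = -5 - 2 = -7. The negative must be applied to both terms, not just the first. The error treats -(5 + 2) as -5 + 2, which equals -3 instead of -7.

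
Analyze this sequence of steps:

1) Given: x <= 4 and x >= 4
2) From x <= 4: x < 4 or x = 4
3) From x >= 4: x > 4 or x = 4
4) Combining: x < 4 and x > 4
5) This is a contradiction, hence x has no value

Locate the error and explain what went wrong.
Step 4: Combining: x < 4 and x > 4

Step 4 incorrectly combines the conditions. From x <= 4 and x >= 4, the intersection is x = 4. The error treats the 'or' cases as 'and' requirements. The correct conclusion is that x = 4 is the unique solution, not that no solution exists.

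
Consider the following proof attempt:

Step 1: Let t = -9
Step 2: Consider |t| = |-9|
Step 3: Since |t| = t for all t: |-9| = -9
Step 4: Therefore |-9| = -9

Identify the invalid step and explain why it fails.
Step 3: Since |t| = t for all t: |-9| = -9

Step 3 incorrectly states that |t| = t for all t. The correct definition is |t| = t when t >= 0, and |t| = -t when t < 0. Since -9 < 0, we have |-9| = -(-9) = 9, not -9.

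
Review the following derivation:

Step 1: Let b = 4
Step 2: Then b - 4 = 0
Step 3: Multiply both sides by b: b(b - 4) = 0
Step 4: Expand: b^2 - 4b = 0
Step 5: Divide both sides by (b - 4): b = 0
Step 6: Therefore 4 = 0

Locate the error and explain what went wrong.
Step 5: Divide both sides by (b - 4): b = 0

Step 5 divides both sides by (b - 4). However, since b = 4, we have (b - 4) = 0. Division by zero is undefined, making this step invalid.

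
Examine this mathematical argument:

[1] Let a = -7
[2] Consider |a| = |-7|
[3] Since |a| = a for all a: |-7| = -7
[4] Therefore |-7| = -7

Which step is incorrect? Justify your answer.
Step 3: Since |a| = a for all a: |-7| = -7

Step 3 incorrectly states that |a| = a for all a. The correct definition is |a| = a when a >= 0, and |a| = -a when a < 0. Since -7 < 0, we have |-7| = -(-7) = 7, not -7.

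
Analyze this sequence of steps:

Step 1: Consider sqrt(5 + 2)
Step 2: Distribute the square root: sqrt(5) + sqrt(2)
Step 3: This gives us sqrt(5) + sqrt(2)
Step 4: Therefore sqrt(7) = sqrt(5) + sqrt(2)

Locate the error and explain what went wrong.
Step 2: Distribute the square root: sqrt(5) + sqrt(2)

Step 2 incorrectly 'distributes' the square root over addition. The square root function does not distribute: sqrt(a + b) ≠ sqrt(a) + sqrt(b). In fact, sqrt(5 + 2) = sqrt(7) ≈ 2.6458, while sqrt(5) + sqrt(2) ≈ 3.6503.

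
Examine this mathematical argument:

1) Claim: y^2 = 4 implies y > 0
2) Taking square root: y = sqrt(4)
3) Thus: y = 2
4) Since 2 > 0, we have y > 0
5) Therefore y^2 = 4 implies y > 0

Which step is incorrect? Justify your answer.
Step 2: Taking square root: y = sqrt(4)

Step 2 takes the square root and assumes the positive root only. The equation y^2 = 4 actually has two solutions: y = 2 and y = -2. The proof silently assumes y > 0 without justification, then uses this assumption to conclude y > 0, which is circular. The counterexample y = -2 shows the claim is false.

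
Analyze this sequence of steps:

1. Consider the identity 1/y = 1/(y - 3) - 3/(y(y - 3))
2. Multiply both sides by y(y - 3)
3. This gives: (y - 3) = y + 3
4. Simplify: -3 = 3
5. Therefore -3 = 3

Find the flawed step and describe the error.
Step 3: This gives: (y - 3) = y + 3

Step 3 makes a sign error when clearing denominators. Multiplying -3/(y(y - 3)) by y(y - 3) gives -3, not +3. The correct result is (y - 3) = y - 3, which is trivially true, not (y - 3) = y + 3. (Step 1 is a valid identity: 1/(y - 3) - 3/(y(y - 3)) = (y - 3)/(y(y - 3)) = 1/y.)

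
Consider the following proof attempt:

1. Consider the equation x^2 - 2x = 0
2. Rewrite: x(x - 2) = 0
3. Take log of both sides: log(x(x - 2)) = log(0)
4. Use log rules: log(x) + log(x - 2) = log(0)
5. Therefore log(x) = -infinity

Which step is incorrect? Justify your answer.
Step 3: Take log of both sides: log(x(x - 2)) = log(0)

Step 3 takes the logarithm of both sides, resulting in log(0) on the right side. The logarithm is only defined for positive numbers; log(0) is undefined (approaches negative infinity). This operation is invalid.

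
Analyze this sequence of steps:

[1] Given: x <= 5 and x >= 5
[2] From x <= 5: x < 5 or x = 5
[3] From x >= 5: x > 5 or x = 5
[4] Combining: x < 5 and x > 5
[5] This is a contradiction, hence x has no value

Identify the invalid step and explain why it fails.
Step 4: Combining: x < 5 and x > 5

Step 4 incorrectly combines the conditions. From x <= 5 and x >= 5, the intersection is x = 5. The error treats the 'or' cases as 'and' requirements. The correct conclusion is that x = 5 is the unique solution, not that no solution exists.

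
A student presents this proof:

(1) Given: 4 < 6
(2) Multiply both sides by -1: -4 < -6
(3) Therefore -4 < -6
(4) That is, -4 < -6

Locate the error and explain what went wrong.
Step 2: Multiply both sides by -1: -4 < -6

Step 2 multiplies both sides by -1 but fails to reverse the inequality sign. When multiplying (or dividing) an inequality by a negative number, the direction must be reversed. Since 4 < 6, we should get -4 > -6, i.e., -4 > -6.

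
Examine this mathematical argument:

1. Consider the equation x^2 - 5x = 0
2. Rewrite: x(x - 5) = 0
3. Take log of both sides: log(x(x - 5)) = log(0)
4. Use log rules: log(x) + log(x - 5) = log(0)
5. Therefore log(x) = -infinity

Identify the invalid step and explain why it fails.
Step 3: Take log of both sides: log(x(x - 5)) = log(0)

Step 3 takes the logarithm of both sides, resulting in log(0) on the right side. The logarithm is only defined for positive numbers; log(0) is undefined (approaches negative infinity). This operation is invalid.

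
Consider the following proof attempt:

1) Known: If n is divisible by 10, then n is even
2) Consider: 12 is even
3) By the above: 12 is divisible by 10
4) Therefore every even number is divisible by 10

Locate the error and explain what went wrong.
Step 3: By the above: 12 is divisible by 10

Step 3 commits the fallacy of affirming the consequent. The known fact 'divisible by 10 → even' does NOT imply 'even → divisible by 10'. That would be the converse, which is false. For example, 12 is even but 12 ÷ 10 = 1.20, which is not an integer.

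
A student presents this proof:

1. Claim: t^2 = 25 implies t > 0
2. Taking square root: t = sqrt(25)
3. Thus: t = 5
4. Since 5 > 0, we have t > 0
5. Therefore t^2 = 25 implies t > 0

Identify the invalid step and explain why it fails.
Step 2: Taking square root: t = sqrt(25)

Step 2 takes the square root and assumes the positive root only. The equation t^2 = 25 actually has two solutions: t = 5 and t = -5. The proof silently assumes t > 0 without justification, then uses this assumption to conclude t > 0, which is circular. The counterexample t = -5 shows the claim is false.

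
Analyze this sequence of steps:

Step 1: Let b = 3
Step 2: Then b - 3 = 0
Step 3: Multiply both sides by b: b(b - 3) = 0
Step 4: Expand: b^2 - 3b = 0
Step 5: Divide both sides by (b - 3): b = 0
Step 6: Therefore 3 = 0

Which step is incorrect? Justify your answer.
Step 5: Divide both sides by (b - 3): b = 0

Step 5 divides both sides by (b - 3). However, since b = 3, we have (b - 3) = 0. Division by zero is undefined, making this step invalid.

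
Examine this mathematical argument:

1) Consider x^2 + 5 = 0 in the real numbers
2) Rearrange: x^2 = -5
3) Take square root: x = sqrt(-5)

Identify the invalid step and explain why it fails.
Step 3: Take square root: x = sqrt(-5)

Step 3 takes the square root of -5, which is negative. In the real number system, the square root of a negative number is undefined. The equation x^2 + 5 = 0 has no real solutions. Square roots of negative numbers only exist in the complex numbers.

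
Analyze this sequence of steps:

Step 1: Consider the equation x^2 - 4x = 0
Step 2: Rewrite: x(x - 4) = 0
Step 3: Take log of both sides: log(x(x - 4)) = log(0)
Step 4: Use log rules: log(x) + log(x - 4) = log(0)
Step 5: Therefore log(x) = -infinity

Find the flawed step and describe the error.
Step 3: Take log of both sides: log(x(x - 4)) = log(0)

Step 3 takes the logarithm of both sides, resulting in log(0) on the right side. The logarithm is only defined for positive numbers; log(0) is undefined (approaches negative infinity). This operation is invalid.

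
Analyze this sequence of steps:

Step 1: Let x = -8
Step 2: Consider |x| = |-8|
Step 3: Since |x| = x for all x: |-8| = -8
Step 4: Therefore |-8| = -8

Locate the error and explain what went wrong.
Step 3: Since |x| = x for all x: |-8| = -8

Step 3 incorrectly states that |x| = x for all x. The correct definition is |x| = x when x >= 0, and |x| = -x when x < 0. Since -8 < 0, we have |-8| = -(-8) = 8, not -8.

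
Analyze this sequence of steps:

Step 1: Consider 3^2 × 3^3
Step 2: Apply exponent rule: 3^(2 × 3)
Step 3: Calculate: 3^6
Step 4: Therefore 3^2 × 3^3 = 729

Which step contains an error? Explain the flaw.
Step 2: Apply exponent rule: 3^(2 × 3)

Step 2 incorrectly states that a^b × a^c = a^(b×c). The correct rule is a^b × a^c = a^(b+c). The actual value is 3^2 × 3^3 = 3^5 = 243, not 3^6 = 729.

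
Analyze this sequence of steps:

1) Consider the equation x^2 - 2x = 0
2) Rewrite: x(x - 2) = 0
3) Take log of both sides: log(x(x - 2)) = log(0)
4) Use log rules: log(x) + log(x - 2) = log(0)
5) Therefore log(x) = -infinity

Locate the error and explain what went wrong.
Step 3: Take log of both sides: log(x(x - 2)) = log(0)

Step 3 takes the logarithm of both sides, resulting in log(0) on the right side. The logarithm is only defined for positive numbers; log(0) is undefined (approaches negative infinity). This operation is invalid.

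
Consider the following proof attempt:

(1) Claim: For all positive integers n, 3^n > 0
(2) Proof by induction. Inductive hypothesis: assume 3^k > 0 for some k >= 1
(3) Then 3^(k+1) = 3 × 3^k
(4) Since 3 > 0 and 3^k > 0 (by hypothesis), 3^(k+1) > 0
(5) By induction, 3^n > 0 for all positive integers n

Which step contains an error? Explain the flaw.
Step 5: By induction, 3^n > 0 for all positive integers n

Step 5 concludes the proof by induction, but no base case was ever established. A valid induction proof requires: (1) a base case proving 3^1 > 0, and (2) an inductive step showing IF 3^k > 0 THEN 3^(k+1) > 0. Steps 2-4 correctly establish the inductive step, but without the base case the conclusion in step 5 does not follow.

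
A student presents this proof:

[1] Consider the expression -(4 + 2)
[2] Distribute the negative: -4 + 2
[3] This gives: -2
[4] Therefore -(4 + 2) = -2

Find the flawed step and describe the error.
Step 2: Distribute the negative: -4 + 2

Step 2 incorrectly distributes the negative sign. The correct distribution is -(4 + 2) = -4 - 2 = -6. The negative must be applied to both terms, not just the first. The error treats -(4 + 2) as -4 + 2, which equals -2 instead of -6.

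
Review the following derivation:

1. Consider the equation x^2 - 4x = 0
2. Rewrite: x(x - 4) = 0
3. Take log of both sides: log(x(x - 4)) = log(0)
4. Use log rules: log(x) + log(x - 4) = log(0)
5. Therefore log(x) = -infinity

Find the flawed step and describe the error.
Step 3: Take log of both sides: log(x(x - 4)) = log(0)

Step 3 takes the logarithm of both sides, resulting in log(0) on the right side. The logarithm is only defined for positive numbers; log(0) is undefined (approaches negative infinity). This operation is invalid.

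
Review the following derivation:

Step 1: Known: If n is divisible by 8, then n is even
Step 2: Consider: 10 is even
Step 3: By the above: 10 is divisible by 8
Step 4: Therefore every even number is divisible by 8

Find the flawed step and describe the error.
Step 3: By the above: 10 is divisible by 8

Step 3 commits the fallacy of affirming the consequent. The known fact 'divisible by 8 → even' does NOT imply 'even → divisible by 8'. That would be the converse, which is false. For example, 10 is even but 10 ÷ 8 = 1.25, which is not an integer.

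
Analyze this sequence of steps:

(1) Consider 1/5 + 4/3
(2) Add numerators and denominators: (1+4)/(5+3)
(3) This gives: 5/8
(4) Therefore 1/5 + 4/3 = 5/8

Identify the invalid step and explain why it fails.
Step 2: Add numerators and denominators: (1+4)/(5+3)

Step 2 incorrectly adds fractions by separately adding numerators and denominators. This is wrong. The correct method requires a common denominator: 1/5 + 4/3 = (1×3 + 4×5)/(5×3) = 23/15 = 23/15. The method used gives 5/8, which is different.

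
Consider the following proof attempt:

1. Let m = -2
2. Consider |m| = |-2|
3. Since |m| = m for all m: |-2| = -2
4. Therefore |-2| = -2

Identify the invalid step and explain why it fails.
Step 3: Since |m| = m for all m: |-2| = -2

Step 3 incorrectly states that |m| = m for all m. The correct definition is |m| = m when m >= 0, and |m| = -m when m < 0. Since -2 < 0, we have |-2| = -(-2) = 2, not -2.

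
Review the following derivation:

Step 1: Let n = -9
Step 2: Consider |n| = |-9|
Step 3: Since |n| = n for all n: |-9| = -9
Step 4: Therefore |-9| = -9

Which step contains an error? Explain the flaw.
Step 3: Since |n| = n for all n: |-9| = -9

Step 3 incorrectly states that |n| = n for all n. The correct definition is |n| = n when n >= 0, and |n| = -n when n < 0. Since -9 < 0, we have |-9| = -(-9) = 9, not -9.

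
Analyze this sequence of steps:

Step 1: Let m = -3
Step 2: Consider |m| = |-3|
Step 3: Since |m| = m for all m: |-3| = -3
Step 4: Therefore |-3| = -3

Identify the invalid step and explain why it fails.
Step 3: Since |m| = m for all m: |-3| = -3

Step 3 incorrectly states that |m| = m for all m. The correct definition is |m| = m when m >= 0, and |m| = -m when m < 0. Since -3 < 0, we have |-3| = -(-3) = 3, not -3.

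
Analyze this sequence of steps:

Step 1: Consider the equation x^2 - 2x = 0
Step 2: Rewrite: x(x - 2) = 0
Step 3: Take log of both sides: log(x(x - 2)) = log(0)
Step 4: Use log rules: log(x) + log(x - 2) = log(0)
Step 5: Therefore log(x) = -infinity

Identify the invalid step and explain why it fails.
Step 3: Take log of both sides: log(x(x - 2)) = log(0)

Step 3 takes the logarithm of both sides, resulting in log(0) on the right side. The logarithm is only defined for positive numbers; log(0) is undefined (approaches negative infinity). This operation is invalid.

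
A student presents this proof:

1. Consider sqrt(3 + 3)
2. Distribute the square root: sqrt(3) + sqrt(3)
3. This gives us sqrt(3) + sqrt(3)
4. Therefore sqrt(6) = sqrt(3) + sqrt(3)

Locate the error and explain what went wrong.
Step 2: Distribute the square root: sqrt(3) + sqrt(3)

Step 2 incorrectly 'distributes' the square root over addition. The square root function does not distribute: sqrt(a + b) ≠ sqrt(a) + sqrt(b). In fact, sqrt(3 + 3) = sqrt(6) ≈ 2.4495, while sqrt(3) + sqrt(3) ≈ 3.4641.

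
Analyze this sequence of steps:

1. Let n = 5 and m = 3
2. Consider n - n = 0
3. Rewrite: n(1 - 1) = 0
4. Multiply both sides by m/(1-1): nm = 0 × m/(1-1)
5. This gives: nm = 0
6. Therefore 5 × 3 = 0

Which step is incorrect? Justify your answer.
Step 4: Multiply both sides by m/(1-1): nm = 0 × m/(1-1)

Step 4 multiplies both sides by m/(1-1). However, 1-1 = 0, so this is multiplication by m/0, which is undefined. We cannot multiply by an undefined expression.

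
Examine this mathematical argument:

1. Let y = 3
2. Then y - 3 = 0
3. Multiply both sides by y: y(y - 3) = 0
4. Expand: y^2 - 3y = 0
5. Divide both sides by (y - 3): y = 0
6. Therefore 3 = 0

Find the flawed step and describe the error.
Step 5: Divide both sides by (y - 3): y = 0

Step 5 divides both sides by (y - 3). However, since y = 3, we have (y - 3) = 0. Division by zero is undefined, making this step invalid.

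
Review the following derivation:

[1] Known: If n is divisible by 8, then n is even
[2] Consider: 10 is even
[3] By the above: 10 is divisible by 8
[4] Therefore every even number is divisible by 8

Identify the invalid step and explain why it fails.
Step 3: By the above: 10 is divisible by 8

Step 3 commits the fallacy of affirming the consequent. The known fact 'divisible by 8 → even' does NOT imply 'even → divisible by 8'. That would be the converse, which is false. For example, 10 is even but 10 ÷ 8 = 1.25, which is not an integer.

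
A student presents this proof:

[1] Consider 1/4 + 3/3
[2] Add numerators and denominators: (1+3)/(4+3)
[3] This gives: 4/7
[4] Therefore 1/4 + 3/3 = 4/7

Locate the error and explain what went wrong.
Step 2: Add numerators and denominators: (1+3)/(4+3)

Step 2 incorrectly adds fractions by separately adding numerators and denominators. This is wrong. The correct method requires a common denominator: 1/4 + 3/3 = (1×3 + 3×4)/(4×3) = 15/12 = 5/4. The method used gives 4/7, which is different.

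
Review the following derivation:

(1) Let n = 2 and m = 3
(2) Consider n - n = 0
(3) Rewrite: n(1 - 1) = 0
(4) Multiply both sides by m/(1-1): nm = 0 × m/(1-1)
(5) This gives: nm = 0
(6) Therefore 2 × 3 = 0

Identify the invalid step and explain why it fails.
Step 4: Multiply both sides by m/(1-1): nm = 0 × m/(1-1)

Step 4 multiplies both sides by m/(1-1). However, 1-1 = 0, so this is multiplication by m/0, which is undefined. We cannot multiply by an undefined expression.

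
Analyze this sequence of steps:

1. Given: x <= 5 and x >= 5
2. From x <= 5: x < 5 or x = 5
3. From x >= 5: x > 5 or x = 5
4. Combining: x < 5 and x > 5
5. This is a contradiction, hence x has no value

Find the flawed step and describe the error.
Step 4: Combining: x < 5 and x > 5

Step 4 incorrectly combines the conditions. From x <= 5 and x >= 5, the intersection is x = 5. The error treats the 'or' cases as 'and' requirements. The correct conclusion is that x = 5 is the unique solution, not that no solution exists.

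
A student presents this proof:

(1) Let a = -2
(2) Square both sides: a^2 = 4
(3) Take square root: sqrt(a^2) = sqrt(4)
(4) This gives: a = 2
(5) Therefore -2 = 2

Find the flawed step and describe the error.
Step 4: This gives: a = 2

Step 4 incorrectly states that sqrt(a^2) = a. The correct identity is sqrt(a^2) = |a|. Since a = -2 < 0, we have sqrt(a^2) = |-2| = 2, not a = -2.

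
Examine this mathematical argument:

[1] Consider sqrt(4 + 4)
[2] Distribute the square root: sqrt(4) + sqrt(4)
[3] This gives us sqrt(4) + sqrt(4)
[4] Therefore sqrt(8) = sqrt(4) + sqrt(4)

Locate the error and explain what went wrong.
Step 2: Distribute the square root: sqrt(4) + sqrt(4)

Step 2 incorrectly 'distributes' the square root over addition. The square root function does not distribute: sqrt(a + b) ≠ sqrt(a) + sqrt(b). In fact, sqrt(4 + 4) = sqrt(8) ≈ 2.8284, while sqrt(4) + sqrt(4) ≈ 4.0000.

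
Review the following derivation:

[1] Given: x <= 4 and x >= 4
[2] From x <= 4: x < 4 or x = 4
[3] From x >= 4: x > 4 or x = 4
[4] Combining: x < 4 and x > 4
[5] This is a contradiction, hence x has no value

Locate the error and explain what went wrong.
Step 4: Combining: x < 4 and x > 4

Step 4 incorrectly combines the conditions. From x <= 4 and x >= 4, the intersection is x = 4. The error treats the 'or' cases as 'and' requirements. The correct conclusion is that x = 4 is the unique solution, not that no solution exists.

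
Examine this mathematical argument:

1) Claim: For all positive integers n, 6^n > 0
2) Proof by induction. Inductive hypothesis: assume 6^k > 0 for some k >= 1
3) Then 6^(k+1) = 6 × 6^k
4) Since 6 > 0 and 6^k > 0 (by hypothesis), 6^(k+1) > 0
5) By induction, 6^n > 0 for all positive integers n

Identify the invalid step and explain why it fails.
Step 5: By induction, 6^n > 0 for all positive integers n

Step 5 concludes the proof by induction, but no base case was ever established. A valid induction proof requires: (1) a base case proving 6^1 > 0, and (2) an inductive step showing IF 6^k > 0 THEN 6^(k+1) > 0. Steps 2-4 correctly establish the inductive step, but without the base case the conclusion in step 5 does not follow.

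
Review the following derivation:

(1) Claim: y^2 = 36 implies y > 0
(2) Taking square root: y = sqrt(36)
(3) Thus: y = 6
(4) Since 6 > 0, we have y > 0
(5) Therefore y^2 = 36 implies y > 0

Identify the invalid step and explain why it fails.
Step 2: Taking square root: y = sqrt(36)

Step 2 takes the square root and assumes the positive root only. The equation y^2 = 36 actually has two solutions: y = 6 and y = -6. The proof silently assumes y > 0 without justification, then uses this assumption to conclude y > 0, which is circular. The counterexample y = -6 shows the claim is false.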